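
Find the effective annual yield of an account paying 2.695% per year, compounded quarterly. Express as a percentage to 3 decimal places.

EAR = (1 + 2.695%/4)^4 − 1 = (1 + 0.0067375)^4 − 1.
(1 + 0.0067375)^4 ≈ 1.027224, so EAR ≈ 2.72236%.

2.722%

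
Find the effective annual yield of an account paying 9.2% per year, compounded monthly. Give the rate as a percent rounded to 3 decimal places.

9.598%

EAR = (1 + 9.2%/12)^12 − 1 = (1 + 0.00766667)^12 − 1.
(1 + 0.00766667)^12 ≈ 1.09598, so EAR ≈ 9.59802%.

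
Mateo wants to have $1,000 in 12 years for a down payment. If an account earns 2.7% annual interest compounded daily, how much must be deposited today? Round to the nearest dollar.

Periodic rate = 2.7%/365 = 0.0000739726; 4380 periods.
P = 1,000/(1 + 0.027/365)^4380 ≈ 1,000/1.38263074 ≈ 723.2589.

$723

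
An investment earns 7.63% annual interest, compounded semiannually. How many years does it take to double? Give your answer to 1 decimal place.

(1 + 0.03815)^(2t) = 2.
2t = ln 2 / ln(1 + 0.03815) ≈ 0.69315/0.0374403 ≈ 18.5134.
t ≈ 9.2567.

9.3 years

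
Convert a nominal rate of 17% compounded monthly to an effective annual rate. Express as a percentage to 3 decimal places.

18.389%

One year is 12 periods at 0.0141667 each: (1 + 0.0141667)^12 ≈ 1.183892.
EAR = 1.183892 − 1 ≈ 18.38917%.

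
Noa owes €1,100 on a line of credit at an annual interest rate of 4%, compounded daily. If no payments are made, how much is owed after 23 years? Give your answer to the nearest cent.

€2,760.08

Growth factor = (1 + 0.04/365)^8395 ≈ 2.509163907.
A ≈ 1,100 × 2.509163907 ≈ 2,760.0803.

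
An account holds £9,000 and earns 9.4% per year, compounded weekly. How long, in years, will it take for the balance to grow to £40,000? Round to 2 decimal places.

15.88 years

(1 + 0.00180769)^(52t) = 40,000/9,000 = 4.4444.
52t·ln(1 + 0.00180769) = ln(4.4444); 52t = 1.4917/0.00180606 ≈ 825.9164.
t ≈ 15.8830 years.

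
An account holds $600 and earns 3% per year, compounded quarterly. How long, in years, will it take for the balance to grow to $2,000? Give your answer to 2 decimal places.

40.28 years

We need (1 + 0.0075)^(4t) = 3.3333, so 4t = ln 3.3333 / ln 1.0075 ≈ 161.1309.
t ≈ 161.1309/4 = 40.2827 years.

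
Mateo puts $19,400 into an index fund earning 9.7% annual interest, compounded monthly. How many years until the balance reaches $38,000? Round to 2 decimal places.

We need (1 + 0.00808333)^(12t) = 1.9588, so 12t = ln 1.9588 / ln 1.008083 ≈ 83.5085.
t ≈ 83.5085/12 = 6.9590 years.

6.96 years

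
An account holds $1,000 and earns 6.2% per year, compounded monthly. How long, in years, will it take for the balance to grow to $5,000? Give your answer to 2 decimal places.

26.03 years

(1 + 0.00516667)^(12t) = 5,000/1,000 = 5.
12t·ln(1 + 0.00516667) = ln(5); 12t = 1.6094/0.00515337 ≈ 312.3081.
t ≈ 26.0257 years.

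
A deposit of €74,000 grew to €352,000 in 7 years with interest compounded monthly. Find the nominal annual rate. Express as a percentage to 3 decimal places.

22.488%

The 84-period growth factor is 352,000/74,000 = 4.75676.
r/12 = 4.75676^(1/84) − 1 ≈ 0.0187397, so r ≈ 12·0.0187397 = 22.48763%.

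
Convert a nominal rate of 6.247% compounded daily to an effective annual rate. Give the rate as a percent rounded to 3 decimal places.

6.446%

One year is 365 periods at 0.000171151 each: (1 + 0.000171151)^365 ≈ 1.064457.
EAR = 1.064457 − 1 ≈ 6.44568%.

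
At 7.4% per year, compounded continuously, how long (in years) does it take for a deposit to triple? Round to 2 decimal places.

e^(0.074t) = 3, so 0.074t = ln 3 ≈ 1.0986.
t ≈ 1.0986/0.074 ≈ 14.8461.

14.85 years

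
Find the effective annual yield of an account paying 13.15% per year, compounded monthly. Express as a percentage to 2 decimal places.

13.97%

EAR = (1 + 13.15%/12)^12 − 1 = (1 + 0.0109583)^12 − 1.
(1 + 0.0109583)^12 ≈ 1.139722, so EAR ≈ 13.97224%.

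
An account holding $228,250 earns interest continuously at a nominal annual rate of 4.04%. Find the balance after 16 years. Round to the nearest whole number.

A = P·e^(rt) = 228,250·e^(0.0404·16) = 228,250·e^0.6464.
e^0.6464 ≈ 1.90865727985, so A ≈ 435,651.0241.

$435,651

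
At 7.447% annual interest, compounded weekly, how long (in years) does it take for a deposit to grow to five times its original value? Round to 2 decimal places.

21.63 years

(1 + 0.00143212)^(52t) = 5.
52t = ln 5 / ln(1 + 0.00143212) ≈ 1.6094/0.00143109 ≈ 1124.6231.
t ≈ 21.6274.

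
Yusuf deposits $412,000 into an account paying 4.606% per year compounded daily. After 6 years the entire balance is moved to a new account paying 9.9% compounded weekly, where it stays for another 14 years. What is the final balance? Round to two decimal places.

After 6 years at 4.606%: 412,000 × 1.318299388974 ≈ 543,139.3483.
Then 14 years at 9.9%: 543,139.3483 × 3.993556977395 ≈ 2,169,057.9339.

$2,169,057.93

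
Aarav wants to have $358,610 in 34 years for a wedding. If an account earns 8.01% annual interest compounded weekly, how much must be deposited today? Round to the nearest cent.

$23,592.55

Periodic rate = 8.01%/52 = 0.00154038; 1768 periods.
P = 358,610/(1 + 0.0801/52)^1768 ≈ 358,610/15.2001395662 ≈ 23,592.5465.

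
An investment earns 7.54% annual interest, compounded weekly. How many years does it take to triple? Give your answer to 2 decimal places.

(1 + 0.00145)^(52t) = 3.
52t = ln 3 / ln(1 + 0.00145) ≈ 1.0986/0.00144895 ≈ 758.2128.
t ≈ 14.5810.

14.58 years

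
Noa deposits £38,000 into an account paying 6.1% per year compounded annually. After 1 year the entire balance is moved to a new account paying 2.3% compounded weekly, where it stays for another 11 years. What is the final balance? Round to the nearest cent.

£51,921.97

After 1 years at 6.1%: 38,000 × 1.061 ≈ 40,318.0000.
Then 11 years at 2.3%: 40,318.0000 × 1.2878112405 ≈ 51,921.9736.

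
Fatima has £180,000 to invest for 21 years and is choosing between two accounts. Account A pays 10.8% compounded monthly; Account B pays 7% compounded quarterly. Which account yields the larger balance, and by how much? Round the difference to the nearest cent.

Account A, by £948,287.96

A: (1 + 0.009)^252 ≈ 9.562553803158, so 180,000 × 9.562553803158 ≈ 1,721,259.6846.
B: (1 + 0.0175)^84 ≈ 4.29428736689, so 180,000 × 4.29428736689 ≈ 772,971.7260.
Difference ≈ 948,287.9585 in favor of A.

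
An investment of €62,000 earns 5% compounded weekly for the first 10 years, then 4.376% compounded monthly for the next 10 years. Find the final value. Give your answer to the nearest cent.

Phase 1: 62,000·(1 + 0.05/52)^520 ≈ 102,196.1652.
Phase 2: 102,196.1652·(1 + 0.04376/12)^120 ≈ 158,174.3963.

€158,174.40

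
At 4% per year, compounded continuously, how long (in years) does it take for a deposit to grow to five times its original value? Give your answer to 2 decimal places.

40.24 years

e^(0.04t) = 5, so 0.04t = ln 5 ≈ 1.6094.
t ≈ 1.6094/0.04 ≈ 40.2359.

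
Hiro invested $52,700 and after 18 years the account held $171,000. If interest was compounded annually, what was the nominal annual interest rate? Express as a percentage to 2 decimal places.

(1 + r)^18 = 171,000/52,700 = 3.24478.
1 + r = 3.24478^(1/18) ≈ 1.067577, so r ≈ 0.067577.
r ≈ 6.75770%.

6.76%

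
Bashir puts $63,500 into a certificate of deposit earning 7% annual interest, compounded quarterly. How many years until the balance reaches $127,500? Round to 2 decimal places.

We need (1 + 0.0175)^(4t) = 2.0079, so 4t = ln 2.0079 / ln 1.0175 ≈ 40.1805.
t ≈ 40.1805/4 = 10.0451 years.

10.05 years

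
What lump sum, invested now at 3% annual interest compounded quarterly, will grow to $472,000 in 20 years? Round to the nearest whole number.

$259,620

Growth factor = (1 + 0.0075)^80 ≈ 1.81804398039.
P = 472,000/1.81804398039 ≈ 259,619.6820.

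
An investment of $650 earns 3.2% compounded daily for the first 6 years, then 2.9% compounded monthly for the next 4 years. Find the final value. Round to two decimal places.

After 6 years at 3.2%: 650 × 1.21166032 ≈ 787.5792.
Then 4 years at 2.9%: 787.5792 × 1.12283873 ≈ 884.3244.

$884.32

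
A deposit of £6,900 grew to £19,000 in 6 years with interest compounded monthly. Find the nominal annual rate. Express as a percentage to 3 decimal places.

The 72-period growth factor is 19,000/6,900 = 2.75362.
r/12 = 2.75362^(1/72) − 1 ≈ 0.0141677, so r ≈ 12·0.0141677 = 17.00127%.

17.001%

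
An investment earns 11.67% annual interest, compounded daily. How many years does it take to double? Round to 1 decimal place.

(1 + 0.000319726)^(365t) = 2.
365t = ln 2 / ln(1 + 0.000319726) ≈ 0.69315/0.000319675 ≈ 2168.2876.
t ≈ 5.9405.

5.9 years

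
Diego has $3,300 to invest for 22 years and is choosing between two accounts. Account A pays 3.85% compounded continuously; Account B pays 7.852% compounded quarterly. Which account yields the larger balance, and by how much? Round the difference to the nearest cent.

Account B, by $10,560.71

Account A growth factor: e^(0.0385·22) = e^0.847 ≈ 2.332638429; balance ≈ 7,697.7068.
Account B growth factor: (1 + 0.01963)^88 ≈ 5.5328543646; balance ≈ 18,258.4194.
Account B is larger by 10,560.7126.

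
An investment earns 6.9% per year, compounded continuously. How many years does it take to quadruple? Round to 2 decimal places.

20.09 years

e^(0.069t) = 4, so 0.069t = ln 4 ≈ 1.3863.
t ≈ 1.3863/0.069 ≈ 20.0912.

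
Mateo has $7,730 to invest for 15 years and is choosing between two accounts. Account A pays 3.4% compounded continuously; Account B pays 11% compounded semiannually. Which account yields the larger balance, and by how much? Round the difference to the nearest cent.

Account B, by $25,653.24

Account A growth factor: e^(0.034·15) = e^0.51 ≈ 1.6652911949; balance ≈ 12,872.7009.
Account B growth factor: (1 + 0.055)^30 ≈ 4.9839512884; balance ≈ 38,525.9435.
Account B is larger by 25,653.2425.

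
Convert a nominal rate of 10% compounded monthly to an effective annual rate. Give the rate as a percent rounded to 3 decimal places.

10.471%

EAR = (1 + 10%/12)^12 − 1 = (1 + 0.00833333)^12 − 1.
(1 + 0.00833333)^12 ≈ 1.104713, so EAR ≈ 10.47131%.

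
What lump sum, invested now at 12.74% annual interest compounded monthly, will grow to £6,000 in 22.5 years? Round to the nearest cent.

Periodic rate = 12.74%/12 = 0.0106167; 270 periods.
P = 6,000/(1 + 0.1274/12)^270 ≈ 6,000/17.3118374 ≈ 346.5837.

£346.58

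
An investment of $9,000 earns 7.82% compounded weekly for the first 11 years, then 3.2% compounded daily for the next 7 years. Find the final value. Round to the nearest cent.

After 11 years at 7.82%: 9,000 × 2.3621065894 ≈ 21,258.9593.
Then 7 years at 3.2%: 21,258.9593 × 1.2510587357 ≈ 26,596.2067.

$26,596.21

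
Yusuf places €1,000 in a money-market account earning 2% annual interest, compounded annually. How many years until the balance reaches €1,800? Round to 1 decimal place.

29.7 years

(1 + 0.02)^t = 1,800/1,000 = 1.8.
t·ln(1 + 0.02) = ln(1.8); t = 0.58779/0.0198026 ≈ 29.6823.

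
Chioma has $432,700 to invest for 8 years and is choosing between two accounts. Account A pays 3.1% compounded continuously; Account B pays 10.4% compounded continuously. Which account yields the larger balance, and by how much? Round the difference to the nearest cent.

Account A growth factor: e^(0.031·8) = e^0.248 ≈ 1.28145993219; balance ≈ 554,487.7127.
Account B growth factor: e^(0.104·8) = e^0.832 ≈ 2.29790996744; balance ≈ 994,305.6429.
Account B is larger by 439,817.9303.

Account B, by $439,817.93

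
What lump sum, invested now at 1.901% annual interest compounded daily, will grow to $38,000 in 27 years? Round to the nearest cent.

$22,744.64

Periodic rate = 1.901%/365 = 0.0000520822; 9855 periods.
P = 38,000/(1 + 0.01901/365)^9855 ≈ 38,000/1.6707232798 ≈ 22,744.6403.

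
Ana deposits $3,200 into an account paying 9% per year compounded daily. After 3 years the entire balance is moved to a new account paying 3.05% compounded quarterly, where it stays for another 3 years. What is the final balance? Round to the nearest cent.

$4,591.79

Phase 1: 3,200·(1 + 0.09/365)^1095 ≈ 4,191.7467.
Phase 2: 4,191.7467·(1 + 0.007625)^12 ≈ 4,591.7924.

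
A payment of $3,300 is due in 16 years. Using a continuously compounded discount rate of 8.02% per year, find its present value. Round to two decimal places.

P = A·e^(−rt) = 3,300·e^(−1.2832).
e^(−1.2832) ≈ 0.2771490031, so P ≈ 914.5917.

$914.59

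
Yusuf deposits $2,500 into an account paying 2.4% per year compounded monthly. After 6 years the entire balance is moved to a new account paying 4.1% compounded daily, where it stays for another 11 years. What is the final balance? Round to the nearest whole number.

Phase 1: 2,500·(1 + 0.002)^72 ≈ 2,886.7951.
Phase 2: 2,886.7951·(1 + 0.041/365)^4015 ≈ 4,531.8108.

$4,532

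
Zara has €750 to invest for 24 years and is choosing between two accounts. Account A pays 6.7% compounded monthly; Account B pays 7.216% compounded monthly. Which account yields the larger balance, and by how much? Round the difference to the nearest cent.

A: (1 + 0.067/12)^288 ≈ 4.970535791, so 750 × 4.970535791 ≈ 3,727.9018.
B: (1 + 0.07216/12)^288 ≈ 5.62181022, so 750 × 5.62181022 ≈ 4,216.3577.
Difference ≈ 488.4558 in favor of B.

Account B, by €488.46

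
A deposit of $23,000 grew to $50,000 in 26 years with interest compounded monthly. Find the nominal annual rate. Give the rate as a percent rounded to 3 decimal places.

2.990%

The 312-period growth factor is 50,000/23,000 = 2.17391.
r/12 = 2.17391^(1/312) − 1 ≈ 0.00249197, so r ≈ 12·0.00249197 = 2.99037%.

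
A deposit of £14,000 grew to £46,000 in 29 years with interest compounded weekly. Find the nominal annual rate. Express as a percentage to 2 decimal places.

4.10%

The 1508-period growth factor is 46,000/14,000 = 3.28571.
r/52 = 3.28571^(1/1508) − 1 ≈ 0.00078916, so r ≈ 52·0.00078916 = 4.10363%.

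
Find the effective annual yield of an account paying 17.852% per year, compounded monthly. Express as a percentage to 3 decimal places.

One year is 12 periods at 0.0148767 each: (1 + 0.0148767)^12 ≈ 1.193876.
EAR = 1.193876 − 1 ≈ 19.38760%.

19.388%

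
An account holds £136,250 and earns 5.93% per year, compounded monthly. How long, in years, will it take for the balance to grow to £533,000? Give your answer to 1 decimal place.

23.1 years

We need (1 + 0.00494167)^(12t) = 3.9119, so 12t = ln 3.9119 / ln 1.004942 ≈ 276.7078.
t ≈ 276.7078/12 = 23.0590 years.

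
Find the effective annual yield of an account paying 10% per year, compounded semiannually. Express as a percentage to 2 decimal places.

10.25%

EAR = (1 + 10%/2)^2 − 1 = (1 + 0.05)^2 − 1.
(1 + 0.05)^2 ≈ 1.1025, so EAR ≈ 10.25000%.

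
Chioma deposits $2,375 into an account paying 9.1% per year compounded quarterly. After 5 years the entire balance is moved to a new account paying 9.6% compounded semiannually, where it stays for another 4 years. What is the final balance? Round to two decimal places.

$5,419.31

After 5 years at 9.1%: 2,375 × 1.568157803 ≈ 3,724.3748.
Then 4 years at 9.6%: 3,724.3748 × 1.455091357 ≈ 5,419.3056.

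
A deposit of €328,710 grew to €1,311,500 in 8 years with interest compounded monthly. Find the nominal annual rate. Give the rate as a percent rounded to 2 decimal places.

17.42%

The 96-period growth factor is 1,311,500/328,710 = 3.98984.
r/12 = 3.98984^(1/96) − 1 ≈ 0.0145185, so r ≈ 12·0.0145185 = 17.42215%.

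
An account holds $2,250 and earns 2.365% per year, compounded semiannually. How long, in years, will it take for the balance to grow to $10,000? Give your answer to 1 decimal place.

(1 + 0.011825)^(2t) = 10,000/2,250 = 4.4444.
2t·ln(1 + 0.011825) = ln(4.4444); 2t = 1.4917/0.0117556 ≈ 126.8885.
t ≈ 63.4443 years.

63.4 years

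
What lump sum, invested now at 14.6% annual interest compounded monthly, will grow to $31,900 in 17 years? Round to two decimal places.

$2,706.30

Periodic rate = 14.6%/12 = 0.0121667; 204 periods.
P = 31,900/(1 + 0.146/12)^204 ≈ 31,900/11.787298203 ≈ 2,706.3030.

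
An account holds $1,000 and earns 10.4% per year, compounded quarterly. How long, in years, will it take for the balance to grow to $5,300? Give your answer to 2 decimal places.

(1 + 0.026)^(4t) = 5,300/1,000 = 5.3.
4t·ln(1 + 0.026) = ln(5.3); 4t = 1.6677/0.0256677 ≈ 64.9729.
t ≈ 16.2432 years.

16.24 years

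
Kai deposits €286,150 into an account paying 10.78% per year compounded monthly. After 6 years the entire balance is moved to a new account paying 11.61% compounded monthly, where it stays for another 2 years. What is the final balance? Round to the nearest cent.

€686,435.42

Phase 1: 286,150·(1 + 0.1078/12)^72 ≈ 544,805.1574.
Phase 2: 544,805.1574·(1 + 0.009675)^24 ≈ 686,435.4182.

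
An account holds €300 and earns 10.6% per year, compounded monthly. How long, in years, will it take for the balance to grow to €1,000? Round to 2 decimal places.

11.41 years

(1 + 0.00883333)^(12t) = 1,000/300 = 3.3333.
12t·ln(1 + 0.00883333) = ln(3.3333); 12t = 1.204/0.00879455 ≈ 136.8999.
t ≈ 11.4083 years.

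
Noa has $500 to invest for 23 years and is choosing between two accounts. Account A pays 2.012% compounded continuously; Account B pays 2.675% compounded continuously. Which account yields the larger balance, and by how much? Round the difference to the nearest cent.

Account B, by $130.83

A: e^(0.02012·23) = e^0.46276 ≈ 1.58845207, so 500 × 1.58845207 ≈ 794.2260.
B: e^(0.02675·23) = e^0.61525 ≈ 1.85011907, so 500 × 1.85011907 ≈ 925.0595.
Difference ≈ 130.8335 in favor of B.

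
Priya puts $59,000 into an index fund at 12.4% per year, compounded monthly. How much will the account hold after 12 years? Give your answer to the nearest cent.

$259,278.30

Growth factor = (1 + 0.124/12)^144 ≈ 4.39454744181.
A ≈ 59,000 × 4.39454744181 ≈ 259,278.2991.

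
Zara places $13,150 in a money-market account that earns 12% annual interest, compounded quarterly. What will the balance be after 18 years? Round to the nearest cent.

Periodic rate = 12%/4 = 0.03; periods = 4·18 = 72.
A = 13,150·(1 + 0.03)^72 ≈ 13,150·8.40001726657 ≈ 110,460.2271.

$110,460.23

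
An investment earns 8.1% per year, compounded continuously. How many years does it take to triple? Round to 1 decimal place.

13.6 years

e^(0.081t) = 3, so 0.081t = ln 3 ≈ 1.0986.
t ≈ 1.0986/0.081 ≈ 13.5631.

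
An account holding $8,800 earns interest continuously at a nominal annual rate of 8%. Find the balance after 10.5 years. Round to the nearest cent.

$20,384.03

A = P·e^(rt) = 8,800·e^(0.08·10.5) = 8,800·e^0.84.
e^0.84 ≈ 2.3163669768, so A ≈ 20,384.0294.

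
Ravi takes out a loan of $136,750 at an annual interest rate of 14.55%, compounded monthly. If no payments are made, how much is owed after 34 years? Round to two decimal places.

Growth factor = (1 + 0.012125)^408 ≈ 136.62624484427.
A ≈ 136,750 × 136.62624484427 ≈ 18,683,638.9825.

$18,683,638.98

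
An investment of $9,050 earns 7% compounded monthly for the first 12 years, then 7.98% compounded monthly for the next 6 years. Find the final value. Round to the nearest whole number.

Phase 1: 9,050·(1 + 0.07/12)^144 ≈ 20,912.0227.
Phase 2: 20,912.0227·(1 + 0.00665)^72 ≈ 33,701.3959.

$33,701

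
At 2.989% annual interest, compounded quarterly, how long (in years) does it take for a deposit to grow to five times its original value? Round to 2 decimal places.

54.05 years

(1 + 0.0074725)^(4t) = 5.
4t = ln 5 / ln(1 + 0.0074725) ≈ 1.6094/0.00744472 ≈ 216.1852.
t ≈ 54.0463.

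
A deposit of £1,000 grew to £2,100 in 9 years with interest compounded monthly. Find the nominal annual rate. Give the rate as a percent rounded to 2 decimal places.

8.27%

The 108-period growth factor is 2,100/1,000 = 2.1.
r/12 = 2.1^(1/108) − 1 ≈ 0.00689344, so r ≈ 12·0.00689344 = 8.27213%.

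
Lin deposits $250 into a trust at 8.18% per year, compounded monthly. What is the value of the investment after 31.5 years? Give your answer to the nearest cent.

$3,259.79

Growth factor = (1 + 0.0818/12)^378 ≈ 13.03916414.
A ≈ 250 × 13.03916414 ≈ 3,259.7910.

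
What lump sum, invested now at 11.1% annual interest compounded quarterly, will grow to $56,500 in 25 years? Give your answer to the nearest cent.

$3,658.47

Growth factor = (1 + 0.02775)^100 ≈ 15.443600024.
P = 56,500/15.443600024 ≈ 3,658.4734.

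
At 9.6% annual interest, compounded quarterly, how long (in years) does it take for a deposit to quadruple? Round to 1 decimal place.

14.6 years

(1 + 0.024)^(4t) = 4.
4t = ln 4 / ln(1 + 0.024) ≈ 1.3863/0.0237165 ≈ 58.4527.
t ≈ 14.6132.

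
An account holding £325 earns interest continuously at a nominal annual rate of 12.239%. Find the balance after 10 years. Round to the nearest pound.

£1,105

A = P·e^(rt) = 325·e^(0.12239·10) = 325·e^1.2239.
e^1.2239 ≈ 3.400423559, so A ≈ 1,105.1377.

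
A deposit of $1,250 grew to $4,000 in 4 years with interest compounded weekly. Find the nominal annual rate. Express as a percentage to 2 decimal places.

29.16%

The 208-period growth factor is 4,000/1,250 = 3.2.
r/52 = 3.2^(1/208) − 1 ≈ 0.00560774, so r ≈ 52·0.00560774 = 29.16023%.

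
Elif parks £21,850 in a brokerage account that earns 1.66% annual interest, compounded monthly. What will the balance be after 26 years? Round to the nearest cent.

Growth factor = (1 + 0.0166/12)^312 ≈ 1.5392599542.
A ≈ 21,850 × 1.5392599542 ≈ 33,632.8300.

£33,632.83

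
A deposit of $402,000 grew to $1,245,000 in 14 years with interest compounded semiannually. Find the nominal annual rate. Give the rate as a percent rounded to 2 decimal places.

The 28-period growth factor is 1,245,000/402,000 = 3.09701.
r/2 = 3.09701^(1/28) − 1 ≈ 0.0411989, so r ≈ 2·0.0411989 = 8.23977%.

8.24%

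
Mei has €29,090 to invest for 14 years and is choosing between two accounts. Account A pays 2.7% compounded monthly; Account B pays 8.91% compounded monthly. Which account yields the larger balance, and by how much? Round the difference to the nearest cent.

Account A growth factor: (1 + 0.00225)^168 ≈ 1.4587434096; balance ≈ 42,434.8458.
Account B growth factor: (1 + 0.007425)^168 ≈ 3.46527440862; balance ≈ 100,804.8325.
Account B is larger by 58,369.9868.

Account B, by €58,369.99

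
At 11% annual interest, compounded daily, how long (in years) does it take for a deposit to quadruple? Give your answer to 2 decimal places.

12.60 years

(1 + 0.00030137)^(365t) = 4.
365t = ln 4 / ln(1 + 0.00030137) ≈ 1.3863/0.000301324 ≈ 4600.6699.
t ≈ 12.6046.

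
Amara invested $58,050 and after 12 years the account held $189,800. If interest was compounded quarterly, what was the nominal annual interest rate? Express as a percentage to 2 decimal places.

10.00%

(1 + r/4)^48 = 189,800/58,050 = 3.2696.
1 + r/4 = 3.2696^(1/48) ≈ 1.024988, so r/4 ≈ 0.0249876.
r ≈ 4·0.0249876 = 9.99505%.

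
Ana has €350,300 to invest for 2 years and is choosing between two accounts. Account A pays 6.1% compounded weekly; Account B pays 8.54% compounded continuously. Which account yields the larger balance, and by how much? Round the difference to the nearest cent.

A: (1 + 0.061/52)^104 ≈ 1.12967332524, so 350,300 × 1.12967332524 ≈ 395,724.5658.
B: e^(0.0854·2) = e^0.1708 ≈ 1.1862534746, so 350,300 × 1.1862534746 ≈ 415,544.5922.
Difference ≈ 19,820.0263 in favor of B.

Account B, by €19,820.03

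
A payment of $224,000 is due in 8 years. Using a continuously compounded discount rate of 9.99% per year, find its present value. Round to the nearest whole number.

$100,730

P = A·e^(−rt) = 224,000·e^(−0.7992).
e^(−0.7992) ≈ 0.449688571112, so P ≈ 100,730.2399.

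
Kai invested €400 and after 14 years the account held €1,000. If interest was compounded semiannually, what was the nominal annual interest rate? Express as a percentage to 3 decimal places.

(1 + r/2)^28 = 1,000/400 = 2.5.
1 + r/2 = 2.5^(1/28) ≈ 1.033266, so r/2 ≈ 0.033266.
r ≈ 2·0.033266 = 6.65320%.

6.653%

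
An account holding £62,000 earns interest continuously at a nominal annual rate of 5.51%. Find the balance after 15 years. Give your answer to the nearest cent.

£141,688.98

A = P·e^(rt) = 62,000·e^(0.0551·15) = 62,000·e^0.8265.
e^0.8265 ≈ 2.28530615488, so A ≈ 141,688.9816.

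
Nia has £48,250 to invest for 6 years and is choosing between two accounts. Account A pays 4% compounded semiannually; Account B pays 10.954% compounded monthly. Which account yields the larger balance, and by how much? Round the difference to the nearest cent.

A: (1 + 0.02)^12 ≈ 1.2682417946, so 48,250 × 1.2682417946 ≈ 61,192.6666.
B: (1 + 0.10954/12)^72 ≈ 1.923715319, so 48,250 × 1.923715319 ≈ 92,819.2641.
Difference ≈ 31,626.5976 in favor of B.

Account B, by £31,626.60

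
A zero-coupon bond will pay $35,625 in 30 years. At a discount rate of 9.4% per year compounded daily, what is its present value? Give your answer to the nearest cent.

$2,124.23

Growth factor = (1 + 0.094/365)^10950 ≈ 16.770760758.
P = 35,625/16.770760758 ≈ 2,124.2328.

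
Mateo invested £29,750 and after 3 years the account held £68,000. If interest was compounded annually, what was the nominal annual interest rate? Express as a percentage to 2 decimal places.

The 3-period growth factor is 68,000/29,750 = 2.28571.
r = 2.28571^(1/3) − 1 ≈ 0.317268, i.e. 31.72675%.

31.73%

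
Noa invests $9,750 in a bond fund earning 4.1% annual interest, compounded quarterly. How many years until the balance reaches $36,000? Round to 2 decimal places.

We need (1 + 0.01025)^(4t) = 3.6923, so 4t = ln 3.6923 / ln 1.01025 ≈ 128.0912.
t ≈ 128.0912/4 = 32.0228 years.

32.02 years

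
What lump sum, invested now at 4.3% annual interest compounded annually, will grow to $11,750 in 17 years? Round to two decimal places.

$5,743.87

Annual rate = 4.3% = 0.043; 17 periods.
P = 11,750/(1 + 0.043)^17 ≈ 11,750/2.0456590109 ≈ 5,743.8703.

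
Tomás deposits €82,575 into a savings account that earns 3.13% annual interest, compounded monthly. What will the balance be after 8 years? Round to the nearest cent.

Growth factor = (1 + 0.0313/12)^96 ≈ 1.28412044247.
A ≈ 82,575 × 1.28412044247 ≈ 106,036.2455.

€106,036.25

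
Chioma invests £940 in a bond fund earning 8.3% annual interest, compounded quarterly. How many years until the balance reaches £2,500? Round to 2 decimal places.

11.91 years

We need (1 + 0.02075)^(4t) = 2.6596, so 4t = ln 2.6596 / ln 1.02075 ≈ 47.6279.
t ≈ 47.6279/4 = 11.9070 years.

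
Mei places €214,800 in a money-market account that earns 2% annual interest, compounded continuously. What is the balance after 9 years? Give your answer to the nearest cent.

A = P·e^(rt) = 214,800·e^(0.02·9) = 214,800·e^0.18.
e^0.18 ≈ 1.19721736312, so A ≈ 257,162.2896.

€257,162.29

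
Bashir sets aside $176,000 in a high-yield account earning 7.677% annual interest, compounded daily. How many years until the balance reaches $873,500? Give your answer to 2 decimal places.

(1 + 0.000210329)^(365t) = 873,500/176,000 = 4.9631.
365t·ln(1 + 0.000210329) = ln(4.9631); 365t = 1.602/0.000210307 ≈ 7617.5629.
t ≈ 20.8700 years.

20.87 years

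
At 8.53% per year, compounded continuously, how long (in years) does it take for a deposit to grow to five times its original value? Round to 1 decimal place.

e^(0.0853t) = 5, so 0.0853t = ln 5 ≈ 1.6094.
t ≈ 1.6094/0.0853 ≈ 18.8680.

18.9 years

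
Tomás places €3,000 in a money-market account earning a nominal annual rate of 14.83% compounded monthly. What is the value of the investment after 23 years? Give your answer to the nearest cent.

€88,997.46

Growth factor = (1 + 0.1483/12)^276 ≈ 29.665819776.
A ≈ 3,000 × 29.665819776 ≈ 88,997.4593.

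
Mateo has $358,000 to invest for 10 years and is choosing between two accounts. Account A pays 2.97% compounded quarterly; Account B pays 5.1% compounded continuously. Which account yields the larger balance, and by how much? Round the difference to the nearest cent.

Account B, by $114,900.71

Account A growth factor: (1 + 0.007425)^40 ≈ 1.34433950114; balance ≈ 481,273.5414.
Account B growth factor: e^(0.051·10) = e^0.51 ≈ 1.66529119495; balance ≈ 596,174.2478.
Account B is larger by 114,900.7064.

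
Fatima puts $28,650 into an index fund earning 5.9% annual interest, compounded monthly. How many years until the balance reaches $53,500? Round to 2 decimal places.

(1 + 0.00491667)^(12t) = 53,500/28,650 = 1.8674.
12t·ln(1 + 0.00491667) = ln(1.8674); 12t = 0.62453/0.00490462 ≈ 127.3347.
t ≈ 10.6112 years.

10.61 years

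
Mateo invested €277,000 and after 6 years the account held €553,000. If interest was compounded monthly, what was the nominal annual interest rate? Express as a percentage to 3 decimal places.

11.578%

The 72-period growth factor is 553,000/277,000 = 1.99639.
r/12 = 1.99639^(1/72) − 1 ≈ 0.0096482, so r ≈ 12·0.0096482 = 11.57784%.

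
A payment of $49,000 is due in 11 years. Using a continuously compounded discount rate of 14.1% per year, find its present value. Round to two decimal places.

P = A·e^(−rt) = 49,000·e^(−1.551).
e^(−1.551) ≈ 0.21203583194, so P ≈ 10,389.7558.

$10,389.76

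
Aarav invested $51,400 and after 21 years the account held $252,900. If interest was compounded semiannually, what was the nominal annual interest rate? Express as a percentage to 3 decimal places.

7.733%

(1 + r/2)^42 = 252,900/51,400 = 4.92023.
1 + r/2 = 4.92023^(1/42) ≈ 1.038666, so r/2 ≈ 0.0386658.
r ≈ 2·0.0386658 = 7.73317%.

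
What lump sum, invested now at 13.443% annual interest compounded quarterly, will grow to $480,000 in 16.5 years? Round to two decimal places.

Growth factor = (1 + 0.0336075)^66 ≈ 8.86080194925.
P = 480,000/8.86080194925 ≈ 54,171.1690.

$54,171.17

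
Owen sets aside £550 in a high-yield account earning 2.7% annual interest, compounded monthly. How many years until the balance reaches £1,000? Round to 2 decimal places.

22.17 years

(1 + 0.00225)^(12t) = 1,000/550 = 1.8182.
12t·ln(1 + 0.00225) = ln(1.8182); 12t = 0.59784/0.00224747 ≈ 266.0041.
t ≈ 22.1670 years.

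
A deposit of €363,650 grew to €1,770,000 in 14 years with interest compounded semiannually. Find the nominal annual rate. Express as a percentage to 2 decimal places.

11.63%

The 28-period growth factor is 1,770,000/363,650 = 4.86732.
r/2 = 4.86732^(1/28) − 1 ≈ 0.0581471, so r ≈ 2·0.0581471 = 11.62943%.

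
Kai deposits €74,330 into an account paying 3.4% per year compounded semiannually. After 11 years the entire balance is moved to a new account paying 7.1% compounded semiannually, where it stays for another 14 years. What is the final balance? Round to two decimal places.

Phase 1: 74,330·(1 + 0.017)^22 ≈ 107,702.3296.
Phase 2: 107,702.3296·(1 + 0.0355)^28 ≈ 286,040.8023.

€286,040.80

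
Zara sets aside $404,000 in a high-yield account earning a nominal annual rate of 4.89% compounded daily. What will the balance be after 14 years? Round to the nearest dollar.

Growth factor = (1 + 0.0489/365)^5110 ≈ 1.98288755863.
A ≈ 404,000 × 1.98288755863 ≈ 801,086.5737.

$801,087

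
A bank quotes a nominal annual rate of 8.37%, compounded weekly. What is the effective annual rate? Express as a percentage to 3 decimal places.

8.723%

One year is 52 periods at 0.00160962 each: (1 + 0.00160962)^52 ≈ 1.087229.
EAR = 1.087229 − 1 ≈ 8.72295%.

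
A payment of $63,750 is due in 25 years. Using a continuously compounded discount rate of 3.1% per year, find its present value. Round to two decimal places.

$29,369.87

P = A·e^(−rt) = 63,750·e^(−0.775).
e^(−0.775) ≈ 0.460703781, so P ≈ 29,369.8660.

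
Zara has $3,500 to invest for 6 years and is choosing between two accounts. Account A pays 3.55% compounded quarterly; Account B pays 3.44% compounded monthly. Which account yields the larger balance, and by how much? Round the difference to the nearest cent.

Account A growth factor: (1 + 0.008875)^24 ≈ 1.236222511; balance ≈ 4,326.7788.
Account B growth factor: (1 + 0.0344/12)^72 ≈ 1.228881891; balance ≈ 4,301.0866.
Account A is larger by 25.6922.

Account A, by $25.69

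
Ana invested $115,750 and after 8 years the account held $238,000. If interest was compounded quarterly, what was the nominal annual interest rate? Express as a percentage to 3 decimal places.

9.113%

(1 + r/4)^32 = 238,000/115,750 = 2.05616.
1 + r/4 = 2.05616^(1/32) ≈ 1.022782, so r/4 ≈ 0.0227818.
r ≈ 4·0.0227818 = 9.11273%.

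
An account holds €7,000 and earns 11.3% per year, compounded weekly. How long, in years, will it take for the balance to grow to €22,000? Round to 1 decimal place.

10.1 years

We need (1 + 0.00217308)^(52t) = 3.1429, so 52t = ln 3.1429 / ln 1.002173 ≈ 527.5359.
t ≈ 527.5359/52 = 10.1449 years.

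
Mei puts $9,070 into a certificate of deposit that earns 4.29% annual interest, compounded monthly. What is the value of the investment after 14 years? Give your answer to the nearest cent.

Growth factor = (1 + 0.003575)^168 ≈ 1.8212607469.
A ≈ 9,070 × 1.8212607469 ≈ 16,518.8350.

$16,518.83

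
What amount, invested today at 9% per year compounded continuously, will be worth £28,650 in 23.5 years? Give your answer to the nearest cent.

P = A·e^(−rt) = 28,650·e^(−2.115).
e^(−2.115) ≈ 0.12063328955, so P ≈ 3,456.1437.

£3,456.14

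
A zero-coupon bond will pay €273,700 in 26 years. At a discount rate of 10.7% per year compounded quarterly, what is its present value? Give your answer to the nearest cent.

Growth factor = (1 + 0.02675)^104 ≈ 15.5714838142.
P = 273,700/15.5714838142 ≈ 17,577.0019.

€17,577.00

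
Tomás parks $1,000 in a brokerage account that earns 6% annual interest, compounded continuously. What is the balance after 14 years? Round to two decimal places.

A = P·e^(rt) = 1,000·e^(0.06·14) = 1,000·e^0.84.
e^0.84 ≈ 2.316366977, so A ≈ 2,316.3670.

$2,316.37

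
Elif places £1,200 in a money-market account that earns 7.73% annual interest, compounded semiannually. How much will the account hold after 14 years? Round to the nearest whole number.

£3,470

Growth factor = (1 + 0.03865)^28 ≈ 2.891600641.
A ≈ 1,200 × 2.891600641 ≈ 3,469.9208.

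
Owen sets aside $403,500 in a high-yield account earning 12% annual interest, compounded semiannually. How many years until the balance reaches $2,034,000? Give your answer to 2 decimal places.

(1 + 0.06)^(2t) = 2,034,000/403,500 = 5.0409.
2t·ln(1 + 0.06) = ln(5.0409); 2t = 1.6176/0.0582689 ≈ 27.7607.
t ≈ 13.8803 years.

13.88 years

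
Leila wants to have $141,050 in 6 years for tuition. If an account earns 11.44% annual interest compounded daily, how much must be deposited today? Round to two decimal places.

Periodic rate = 11.44%/365 = 0.000313425; 2190 periods.
P = 141,050/(1 + 0.1144/365)^2190 ≈ 141,050/1.98633742922 ≈ 71,010.0902.

$71,010.09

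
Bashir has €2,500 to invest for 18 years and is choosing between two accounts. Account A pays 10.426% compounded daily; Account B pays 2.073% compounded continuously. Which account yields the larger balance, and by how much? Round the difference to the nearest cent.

Account A growth factor: (1 + 0.10426/365)^6570 ≈ 6.530033151; balance ≈ 16,325.0829.
Account B growth factor: e^(0.02073·18) = e^0.37314 ≈ 1.452287646; balance ≈ 3,630.7191.
Account A is larger by 12,694.3638.

Account A, by €12,694.36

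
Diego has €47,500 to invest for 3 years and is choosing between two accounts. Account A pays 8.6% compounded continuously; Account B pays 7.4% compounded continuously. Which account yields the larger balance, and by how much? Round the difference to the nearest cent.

Account A growth factor: e^(0.086·3) = e^0.258 ≈ 1.2943388186; balance ≈ 61,481.0939.
Account B growth factor: e^(0.074·3) = e^0.222 ≈ 1.2485713779; balance ≈ 59,307.1404.
Account A is larger by 2,173.9534.

Account A, by €2,173.95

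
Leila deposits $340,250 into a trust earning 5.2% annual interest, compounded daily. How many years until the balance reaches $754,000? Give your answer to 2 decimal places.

We need (1 + 0.000142466)^(365t) = 2.216, so 365t = ln 2.216 / ln 1.000142 ≈ 5585.6821.
t ≈ 5585.6821/365 = 15.3032 years.

15.30 years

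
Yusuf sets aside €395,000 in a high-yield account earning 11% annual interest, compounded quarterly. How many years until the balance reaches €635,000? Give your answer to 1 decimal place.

(1 + 0.0275)^(4t) = 635,000/395,000 = 1.6076.
4t·ln(1 + 0.0275) = ln(1.6076); 4t = 0.47474/0.0271287 ≈ 17.4995.
t ≈ 4.3749 years.

4.4 years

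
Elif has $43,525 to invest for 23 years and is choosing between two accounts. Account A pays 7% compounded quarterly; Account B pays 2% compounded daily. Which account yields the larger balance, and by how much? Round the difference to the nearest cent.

Account A, by $145,790.23

Account A growth factor: (1 + 0.0175)^92 ≈ 4.9336285266; balance ≈ 214,736.1816.
Account B growth factor: (1 + 0.02/365)^8395 ≈ 1.5840540222; balance ≈ 68,945.9513.
Account A is larger by 145,790.2303.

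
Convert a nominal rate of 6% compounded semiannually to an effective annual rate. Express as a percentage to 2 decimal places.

EAR = (1 + 6%/2)^2 − 1 = (1 + 0.03)^2 − 1.
(1 + 0.03)^2 ≈ 1.0609, so EAR ≈ 6.09000%.

6.09%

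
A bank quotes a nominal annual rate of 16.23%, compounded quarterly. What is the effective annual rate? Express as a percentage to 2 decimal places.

One year is 4 periods at 0.040575 each: (1 + 0.040575)^4 ≈ 1.172448.
EAR = 1.172448 − 1 ≈ 17.24479%.

17.24%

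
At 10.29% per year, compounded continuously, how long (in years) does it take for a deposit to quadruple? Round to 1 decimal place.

13.5 years

e^(0.1029t) = 4, so 0.1029t = ln 4 ≈ 1.3863.
t ≈ 1.3863/0.1029 ≈ 13.4722.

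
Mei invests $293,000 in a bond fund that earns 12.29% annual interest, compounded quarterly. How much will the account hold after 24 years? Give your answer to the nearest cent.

Growth factor = (1 + 0.030725)^96 ≈ 18.26878855265.
A ≈ 293,000 × 18.26878855265 ≈ 5,352,755.0459.

$5,352,755.05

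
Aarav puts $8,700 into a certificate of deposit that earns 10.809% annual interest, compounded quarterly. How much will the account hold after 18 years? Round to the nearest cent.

$59,330.26

Growth factor = (1 + 0.0270225)^72 ≈ 6.8195700053.
A ≈ 8,700 × 6.8195700053 ≈ 59,330.2590.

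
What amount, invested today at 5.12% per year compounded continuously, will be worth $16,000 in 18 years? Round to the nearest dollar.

P = A·e^(−rt) = 16,000·e^(−0.9216).
e^(−0.9216) ≈ 0.39788192045, so P ≈ 6,366.1107.

$6,366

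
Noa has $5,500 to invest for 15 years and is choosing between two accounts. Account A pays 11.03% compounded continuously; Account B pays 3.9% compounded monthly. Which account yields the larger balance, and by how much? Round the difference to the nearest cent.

A: e^(0.1103·15) = e^1.6545 ≈ 5.2304640362, so 5,500 × 5.2304640362 ≈ 28,767.5522.
B: (1 + 0.00325)^180 ≈ 1.793289118, so 5,500 × 1.793289118 ≈ 9,863.0901.
Difference ≈ 18,904.4621 in favor of A.

Account A, by $18,904.46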